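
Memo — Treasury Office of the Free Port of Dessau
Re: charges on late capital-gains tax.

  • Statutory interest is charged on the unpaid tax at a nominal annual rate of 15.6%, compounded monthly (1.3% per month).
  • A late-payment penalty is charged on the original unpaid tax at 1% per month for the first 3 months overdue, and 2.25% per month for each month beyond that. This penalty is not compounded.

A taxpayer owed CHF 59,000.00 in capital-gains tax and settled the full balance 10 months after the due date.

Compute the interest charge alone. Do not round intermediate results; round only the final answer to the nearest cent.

Interest: CHF 59,000.00 × ((1 + 0.013)^10 − 1) = CHF 59,000.00 × 0.1378747… = CHF 8,134.6092…

CHF 8,134.61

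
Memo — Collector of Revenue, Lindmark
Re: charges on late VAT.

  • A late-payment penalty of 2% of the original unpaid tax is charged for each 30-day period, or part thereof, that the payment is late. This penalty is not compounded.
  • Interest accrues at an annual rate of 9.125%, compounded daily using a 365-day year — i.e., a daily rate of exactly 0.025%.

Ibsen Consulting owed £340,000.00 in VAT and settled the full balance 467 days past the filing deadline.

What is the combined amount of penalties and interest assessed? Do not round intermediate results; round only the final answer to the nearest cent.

Penalty periods: ⌈467/30⌉ = 16; penalty = 16 × 2% × £340,000.00 = £108,800.00
Interest: £340,000.00 × ((1 + 0.00025)^467 − 1) = £340,000.00 × 0.12382204… = £42,099.4925…
Penalties + interest = £108,800.0000 + £42,099.4925… = £150,899.49

£150,899.49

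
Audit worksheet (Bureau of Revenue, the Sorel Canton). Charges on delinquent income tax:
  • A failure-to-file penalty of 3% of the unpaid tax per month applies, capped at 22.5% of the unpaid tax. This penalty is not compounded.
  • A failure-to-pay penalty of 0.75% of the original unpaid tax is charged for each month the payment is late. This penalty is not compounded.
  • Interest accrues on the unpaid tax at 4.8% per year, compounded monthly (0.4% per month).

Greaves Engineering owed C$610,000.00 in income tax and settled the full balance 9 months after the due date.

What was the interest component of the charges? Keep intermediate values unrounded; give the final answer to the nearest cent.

C$22,314.66

Interest: C$610,000.00 × ((1 + 0.004)^9 − 1) = C$610,000.00 × 0.0365814… = C$22,314.6591…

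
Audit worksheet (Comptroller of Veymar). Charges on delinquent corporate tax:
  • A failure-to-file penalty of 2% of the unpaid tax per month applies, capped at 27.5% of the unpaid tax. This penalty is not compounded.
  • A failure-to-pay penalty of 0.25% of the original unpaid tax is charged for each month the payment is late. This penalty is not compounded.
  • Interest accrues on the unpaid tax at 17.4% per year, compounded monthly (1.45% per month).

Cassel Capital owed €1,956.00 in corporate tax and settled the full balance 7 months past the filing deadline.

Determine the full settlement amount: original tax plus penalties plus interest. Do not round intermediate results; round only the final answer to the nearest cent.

Failure-to-file: 7 × 2% × €1,956.00 = €273.84 (under the 27.5% cap)
Failure-to-pay penalty: 7 × 0.25% × €1,956.00 = €34.23
Interest: €1,956.00 × ((1 + 0.0145)^7 − 1) = €1,956.00 × 0.1060235… = €207.3820…
Total = €1,956.00 + €308.0700 + €207.3820… = €2,471.45

€2,471.45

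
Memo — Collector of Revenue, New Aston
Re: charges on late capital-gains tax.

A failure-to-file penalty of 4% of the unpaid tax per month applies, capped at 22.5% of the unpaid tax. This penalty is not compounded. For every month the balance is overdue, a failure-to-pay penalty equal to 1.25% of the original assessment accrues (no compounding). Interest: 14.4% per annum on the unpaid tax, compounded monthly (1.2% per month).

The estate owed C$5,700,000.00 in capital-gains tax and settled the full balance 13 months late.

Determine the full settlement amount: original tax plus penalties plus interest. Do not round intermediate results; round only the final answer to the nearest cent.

Failure-to-file: 13 × 4% × C$5,700,000.00 = C$2,964,000.00, capped at 22.5% × C$5,700,000.00 = C$1,282,500.00
Failure-to-pay penalty: 13 × 1.25% × C$5,700,000.00 = C$926,250.00
Interest: C$5,700,000.00 × ((1 + 0.012)^13 − 1) = C$5,700,000.00 × 0.1677414… = C$956,125.7501…
Total = C$5,700,000.00 + C$2,208,750.0000 + C$956,125.7501… = C$8,864,875.75

C$8,864,875.75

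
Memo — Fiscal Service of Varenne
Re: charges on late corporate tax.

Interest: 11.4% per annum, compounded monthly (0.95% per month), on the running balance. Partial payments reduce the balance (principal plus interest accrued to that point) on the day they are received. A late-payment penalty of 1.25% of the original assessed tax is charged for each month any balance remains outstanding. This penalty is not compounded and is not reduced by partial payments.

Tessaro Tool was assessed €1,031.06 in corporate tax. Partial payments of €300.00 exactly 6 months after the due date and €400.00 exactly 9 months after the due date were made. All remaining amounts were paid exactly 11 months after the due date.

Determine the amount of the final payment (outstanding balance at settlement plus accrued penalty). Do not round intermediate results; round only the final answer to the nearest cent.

€563.68

Balance at month 6: €1,031.0600 × (1 + 0.0095)^6 = €1,091.2440…
After €300.00 payment: €1,091.2440… − €300.00 = €791.2440…
Balance at month 9: €791.2440… × (1 + 0.0095)^3 = €814.0094…
After €400.00 payment: €814.0094… − €400.00 = €414.0094…
Balance at month 11: €414.0094… × (1 + 0.0095)^2 = €421.9129…
Penalty: 11 × 1.25% × €1,031.06 = €141.77…
Final settlement = outstanding balance + penalty = €421.9129… + €141.77… = €563.68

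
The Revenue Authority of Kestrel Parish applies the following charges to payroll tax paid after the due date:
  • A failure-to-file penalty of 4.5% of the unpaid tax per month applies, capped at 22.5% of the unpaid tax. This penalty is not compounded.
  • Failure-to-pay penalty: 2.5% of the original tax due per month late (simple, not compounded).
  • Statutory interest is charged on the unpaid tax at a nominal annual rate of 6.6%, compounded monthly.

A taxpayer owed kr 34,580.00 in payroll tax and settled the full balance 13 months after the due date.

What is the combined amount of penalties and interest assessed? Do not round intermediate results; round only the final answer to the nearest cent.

kr 21,574.73

Failure-to-file: 13 × 4.5% × kr 34,580.00 = kr 20,229.30, capped at 22.5% × kr 34,580.00 = kr 7,780.50
Failure-to-pay penalty: 13 × 2.5% × kr 34,580.00 = kr 11,238.50
Interest (6.6%/yr ÷ 12 = 0.55%/month): kr 34,580.00 × ((1 + 0.0055)^13 − 1) = kr 2,555.7298…
Penalties + interest = kr 19,019.0000 + kr 2,555.7298… = kr 21,574.73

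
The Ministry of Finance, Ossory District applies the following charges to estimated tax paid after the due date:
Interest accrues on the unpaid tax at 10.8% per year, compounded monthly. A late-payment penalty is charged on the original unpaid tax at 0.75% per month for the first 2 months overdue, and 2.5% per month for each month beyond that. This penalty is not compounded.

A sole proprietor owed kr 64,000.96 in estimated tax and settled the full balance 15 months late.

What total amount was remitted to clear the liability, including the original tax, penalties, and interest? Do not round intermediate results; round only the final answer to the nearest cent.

kr 94,967.56

Penalty, months 1–2: 2 × 0.75% × kr 64,000.96 = kr 960.01…
Penalty, months 3–15: 13 × 2.5% × kr 64,000.96 = kr 20,800.31…
Interest (10.8%/yr ÷ 12 = 0.9%/month): kr 64,000.96 × ((1 + 0.009)^15 − 1) = kr 9,206.2713…
Total = kr 64,000.96 + kr 21,760.3264 + kr 9,206.2713… = kr 94,967.56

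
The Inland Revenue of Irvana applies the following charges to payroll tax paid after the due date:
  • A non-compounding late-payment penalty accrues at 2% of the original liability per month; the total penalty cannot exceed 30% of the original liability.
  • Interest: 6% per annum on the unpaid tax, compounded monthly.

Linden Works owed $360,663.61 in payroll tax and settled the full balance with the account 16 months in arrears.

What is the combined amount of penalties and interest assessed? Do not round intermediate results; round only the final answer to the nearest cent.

$138,159.82

Penalty (uncapped): 16 × 2% × $360,663.61 = $115,412.36…; cap = 30% × $360,663.61 = $108,199.08… → penalty = $108,199.08…
Interest (6%/yr ÷ 12 = 0.5%/month): $360,663.61 × ((1 + 0.005)^16 − 1) = $29,960.7413…
Penalties + interest = $108,199.0830 + $29,960.7413… = $138,159.82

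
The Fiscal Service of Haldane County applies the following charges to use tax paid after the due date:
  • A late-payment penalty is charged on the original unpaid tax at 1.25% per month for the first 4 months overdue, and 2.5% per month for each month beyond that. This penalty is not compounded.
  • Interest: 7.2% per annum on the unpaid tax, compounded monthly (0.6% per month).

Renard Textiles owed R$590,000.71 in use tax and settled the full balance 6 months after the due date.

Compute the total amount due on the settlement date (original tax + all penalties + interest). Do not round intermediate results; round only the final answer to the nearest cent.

R$670,561.97

Penalty, months 1–4: 4 × 1.25% × R$590,000.71 = R$29,500.04…
Penalty, months 5–6: 2 × 2.5% × R$590,000.71 = R$29,500.04…
Interest: R$590,000.71 × ((1 + 0.006)^6 − 1) = R$590,000.71 × 0.0365443… = R$21,561.1862…
Total = R$590,000.71 + R$59,000.0710 + R$21,561.1862… = R$670,561.97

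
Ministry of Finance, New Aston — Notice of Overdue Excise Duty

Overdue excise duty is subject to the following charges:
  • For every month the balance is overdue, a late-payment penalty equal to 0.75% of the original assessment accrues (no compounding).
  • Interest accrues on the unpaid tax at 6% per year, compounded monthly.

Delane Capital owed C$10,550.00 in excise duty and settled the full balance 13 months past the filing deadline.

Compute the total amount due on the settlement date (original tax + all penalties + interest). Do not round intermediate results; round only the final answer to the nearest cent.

C$12,285.33

Late-payment penalty = 0.75% × C$10,550.00 × 13 mo = C$1,028.63…
Interest (6%/yr ÷ 12 = 0.5%/month): C$10,550.00 × ((1 + 0.005)^13 − 1) = C$706.7044…
Total = C$10,550.00 + C$1,028.6250 + C$706.7044… = C$12,285.33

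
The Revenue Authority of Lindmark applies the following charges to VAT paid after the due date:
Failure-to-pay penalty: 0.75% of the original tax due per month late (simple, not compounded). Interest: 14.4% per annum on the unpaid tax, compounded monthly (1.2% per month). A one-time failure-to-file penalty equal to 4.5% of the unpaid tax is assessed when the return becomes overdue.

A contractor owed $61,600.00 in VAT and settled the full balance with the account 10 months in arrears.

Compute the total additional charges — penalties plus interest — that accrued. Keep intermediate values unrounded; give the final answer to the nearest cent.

Failure-to-file penalty: 4.5% × $61,600.00 = $2,772.00
Failure-to-pay penalty: 10 × 0.75% × $61,600.00 = $4,620.00
Interest: $61,600.00 × ((1 + 0.012)^10 − 1) = $61,600.00 × 0.1266918… = $7,804.2135…
Penalties + interest = $7,392.0000 + $7,804.2135… = $15,196.21

$15,196.21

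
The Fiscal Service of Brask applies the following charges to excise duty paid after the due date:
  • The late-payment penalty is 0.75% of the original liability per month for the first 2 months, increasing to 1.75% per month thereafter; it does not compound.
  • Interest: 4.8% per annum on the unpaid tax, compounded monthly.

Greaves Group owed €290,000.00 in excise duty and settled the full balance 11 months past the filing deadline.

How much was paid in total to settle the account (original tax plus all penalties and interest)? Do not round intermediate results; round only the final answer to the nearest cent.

Penalty, months 1–2: 2 × 0.75% × €290,000.00 = €4,350.00
Penalty, months 3–11: 9 × 1.75% × €290,000.00 = €45,675.00
Interest (4.8%/yr ÷ 12 = 0.4%/month): €290,000.00 × ((1 + 0.004)^11 − 1) = €13,018.2870…
Total = €290,000.00 + €50,025.0000 + €13,018.2870… = €353,043.29

€353,043.29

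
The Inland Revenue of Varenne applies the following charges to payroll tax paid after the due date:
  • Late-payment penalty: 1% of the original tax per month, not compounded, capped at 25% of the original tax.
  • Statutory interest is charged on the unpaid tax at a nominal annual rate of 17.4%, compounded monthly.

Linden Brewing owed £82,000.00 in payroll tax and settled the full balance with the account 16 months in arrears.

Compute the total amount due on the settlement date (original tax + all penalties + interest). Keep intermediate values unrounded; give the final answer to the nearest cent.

Penalty: 16 × 1% × £82,000.00 = £13,120.00 (below the 25% cap of £20,500.00)
Interest (17.4%/yr ÷ 12 = 1.45%/month): £82,000.00 × ((1 + 0.0145)^16 − 1) = £21,239.6858…
Total = £82,000.00 + £13,120.0000 + £21,239.6858… = £116,359.69

£116,359.69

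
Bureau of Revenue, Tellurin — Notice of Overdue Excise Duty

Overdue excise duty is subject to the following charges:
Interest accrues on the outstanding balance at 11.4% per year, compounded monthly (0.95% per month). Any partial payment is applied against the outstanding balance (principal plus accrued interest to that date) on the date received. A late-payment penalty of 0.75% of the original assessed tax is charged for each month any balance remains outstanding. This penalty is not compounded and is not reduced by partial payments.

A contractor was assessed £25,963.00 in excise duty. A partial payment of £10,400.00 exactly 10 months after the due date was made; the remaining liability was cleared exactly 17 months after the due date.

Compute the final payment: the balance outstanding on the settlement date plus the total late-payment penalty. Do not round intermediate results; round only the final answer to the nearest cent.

Balance at month 10: £25,963.0000 × (1 + 0.0095)^10 = £28,537.6434…
After £10,400.00 payment: £28,537.6434… − £10,400.00 = £18,137.6434…
Balance at month 17: £18,137.6434… × (1 + 0.0095)^7 = £19,378.7215…
Penalty: 17 × 0.75% × £25,963.00 = £3,310.28…
Final settlement = outstanding balance + penalty = £19,378.7215… + £3,310.28… = £22,689.00

£22,689.00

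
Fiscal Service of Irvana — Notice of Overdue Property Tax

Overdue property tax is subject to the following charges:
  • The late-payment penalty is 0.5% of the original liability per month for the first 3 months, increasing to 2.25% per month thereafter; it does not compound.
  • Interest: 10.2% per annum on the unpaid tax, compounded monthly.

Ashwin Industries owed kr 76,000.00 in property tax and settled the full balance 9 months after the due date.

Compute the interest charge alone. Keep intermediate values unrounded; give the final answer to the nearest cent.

Interest (10.2%/yr ÷ 12 = 0.85%/month): kr 76,000.00 × ((1 + 0.0085)^9 − 1) = kr 6,015.6470…

kr 6,015.65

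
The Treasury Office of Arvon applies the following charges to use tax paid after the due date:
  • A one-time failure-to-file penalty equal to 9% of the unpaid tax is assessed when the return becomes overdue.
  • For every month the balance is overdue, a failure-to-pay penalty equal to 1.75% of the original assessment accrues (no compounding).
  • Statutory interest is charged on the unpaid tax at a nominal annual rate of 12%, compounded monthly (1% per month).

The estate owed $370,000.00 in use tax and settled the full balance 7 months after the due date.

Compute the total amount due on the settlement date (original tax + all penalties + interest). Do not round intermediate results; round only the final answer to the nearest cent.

$475,315.08

Failure-to-file penalty: 9% × $370,000.00 = $33,300.00
Failure-to-pay penalty: 7 × 1.75% × $370,000.00 = $45,325.00
Interest: $370,000.00 × ((1 + 0.01)^7 − 1) = $370,000.00 × 0.0721354… = $26,690.0803…
Total = $370,000.00 + $78,625.0000 + $26,690.0803… = $475,315.08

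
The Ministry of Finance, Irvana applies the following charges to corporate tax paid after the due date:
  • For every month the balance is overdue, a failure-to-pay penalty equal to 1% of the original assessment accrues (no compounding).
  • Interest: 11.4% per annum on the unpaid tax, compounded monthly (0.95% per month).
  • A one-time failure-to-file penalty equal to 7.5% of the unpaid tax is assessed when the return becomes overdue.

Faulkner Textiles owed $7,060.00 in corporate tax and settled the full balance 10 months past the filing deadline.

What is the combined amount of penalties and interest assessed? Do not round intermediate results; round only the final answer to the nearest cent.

Failure-to-file penalty: 7.5% × $7,060.00 = $529.50
Failure-to-pay penalty: 10 × 1% × $7,060.00 = $706.00
Interest: $7,060.00 × ((1 + 0.0095)^10 − 1) = $7,060.00 × 0.0991659… = $700.1110…
Penalties + interest = $1,235.5000 + $700.1110… = $1,935.61

$1,935.61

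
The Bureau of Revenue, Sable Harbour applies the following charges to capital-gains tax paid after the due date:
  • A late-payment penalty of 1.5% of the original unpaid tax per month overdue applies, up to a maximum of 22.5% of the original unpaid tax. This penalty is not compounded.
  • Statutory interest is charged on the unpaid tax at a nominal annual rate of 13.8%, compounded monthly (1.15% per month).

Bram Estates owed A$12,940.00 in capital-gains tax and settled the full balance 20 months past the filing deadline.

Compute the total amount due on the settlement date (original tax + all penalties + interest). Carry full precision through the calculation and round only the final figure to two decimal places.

Penalty (uncapped): 20 × 1.5% × A$12,940.00 = A$3,882.00; cap = 22.5% × A$12,940.00 = A$2,911.50 → penalty = A$2,911.50
Interest: A$12,940.00 × ((1 + 0.0115)^20 − 1) = A$12,940.00 × 0.2569492… = A$3,324.9233…
Total = A$12,940.00 + A$2,911.5000 + A$3,324.9233… = A$19,176.42

A$19,176.42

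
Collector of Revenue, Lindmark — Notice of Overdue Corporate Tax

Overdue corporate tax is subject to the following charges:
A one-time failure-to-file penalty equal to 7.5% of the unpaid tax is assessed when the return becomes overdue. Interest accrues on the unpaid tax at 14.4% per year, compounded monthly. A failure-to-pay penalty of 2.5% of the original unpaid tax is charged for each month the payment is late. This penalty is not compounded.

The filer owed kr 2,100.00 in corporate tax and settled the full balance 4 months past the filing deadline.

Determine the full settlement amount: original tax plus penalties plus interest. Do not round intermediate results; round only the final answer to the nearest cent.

kr 2,570.13

Failure-to-file penalty: 7.5% × kr 2,100.00 = kr 157.50
Failure-to-pay penalty = 2.5% × kr 2,100.00 × 4 mo = kr 210.00
Interest (14.4%/yr ÷ 12 = 1.2%/month): kr 2,100.00 × ((1 + 0.012)^4 − 1) = kr 102.6290…
Total = kr 2,100.00 + kr 367.5000 + kr 102.6290… = kr 2,570.13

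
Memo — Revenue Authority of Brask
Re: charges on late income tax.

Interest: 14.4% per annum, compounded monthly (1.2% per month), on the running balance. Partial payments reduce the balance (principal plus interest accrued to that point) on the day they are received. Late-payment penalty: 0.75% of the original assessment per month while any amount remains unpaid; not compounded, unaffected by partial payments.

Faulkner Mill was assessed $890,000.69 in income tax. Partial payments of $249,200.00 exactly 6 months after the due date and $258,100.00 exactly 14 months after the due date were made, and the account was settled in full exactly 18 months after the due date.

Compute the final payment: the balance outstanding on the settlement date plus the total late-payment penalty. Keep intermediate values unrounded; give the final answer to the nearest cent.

$665,048.66

Balance at month 6: $890,000.6900 × (1 + 0.012)^6 = $956,034.1778…
After $249,200.00 payment: $956,034.1778… − $249,200.00 = $706,834.1778…
Balance at month 14: $706,834.1778… × (1 + 0.012)^8 = $777,609.6490…
After $258,100.00 payment: $777,609.6490… − $258,100.00 = $519,509.6490…
Balance at month 18: $519,509.6490… × (1 + 0.012)^4 = $544,898.5702…
Penalty: 18 × 0.75% × $890,000.69 = $120,150.09…
Final settlement = outstanding balance + penalty = $544,898.5702… + $120,150.09… = $665,048.66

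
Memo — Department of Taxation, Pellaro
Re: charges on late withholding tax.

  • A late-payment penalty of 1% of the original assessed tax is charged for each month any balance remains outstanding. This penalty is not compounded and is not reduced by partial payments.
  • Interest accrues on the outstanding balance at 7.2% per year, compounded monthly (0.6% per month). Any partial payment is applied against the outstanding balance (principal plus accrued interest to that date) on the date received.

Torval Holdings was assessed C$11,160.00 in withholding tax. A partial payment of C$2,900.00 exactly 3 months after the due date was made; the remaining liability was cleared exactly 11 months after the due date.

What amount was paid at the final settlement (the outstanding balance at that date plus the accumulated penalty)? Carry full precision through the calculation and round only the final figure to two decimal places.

Balance at month 3: C$11,160.0000 × (1 + 0.006)^3 = C$11,362.0877…
After C$2,900.00 payment: C$11,362.0877… − C$2,900.00 = C$8,462.0877…
Balance at month 11: C$8,462.0877… × (1 + 0.006)^8 = C$8,876.9008…
Penalty: 11 × 1% × C$11,160.00 = C$1,227.60
Final settlement = outstanding balance + penalty = C$8,876.9008… + C$1,227.60 = C$10,104.50

C$10,104.50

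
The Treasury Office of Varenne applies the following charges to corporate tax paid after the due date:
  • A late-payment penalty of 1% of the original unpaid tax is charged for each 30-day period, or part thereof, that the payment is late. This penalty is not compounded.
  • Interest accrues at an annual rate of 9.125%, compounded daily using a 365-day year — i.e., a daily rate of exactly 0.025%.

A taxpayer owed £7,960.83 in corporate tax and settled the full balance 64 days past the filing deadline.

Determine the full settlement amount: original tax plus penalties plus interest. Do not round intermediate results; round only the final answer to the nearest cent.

£8,328.04

Penalty periods: ⌈64/30⌉ = 3; penalty = 3 × 1% × £7,960.83 = £238.82…
Interest: £7,960.83 × ((1 + 0.00025)^64 − 1) = £7,960.83 × 0.01612665… = £128.3815…
Total = £7,960.83 + £238.8249 + £128.3815… = £8,328.04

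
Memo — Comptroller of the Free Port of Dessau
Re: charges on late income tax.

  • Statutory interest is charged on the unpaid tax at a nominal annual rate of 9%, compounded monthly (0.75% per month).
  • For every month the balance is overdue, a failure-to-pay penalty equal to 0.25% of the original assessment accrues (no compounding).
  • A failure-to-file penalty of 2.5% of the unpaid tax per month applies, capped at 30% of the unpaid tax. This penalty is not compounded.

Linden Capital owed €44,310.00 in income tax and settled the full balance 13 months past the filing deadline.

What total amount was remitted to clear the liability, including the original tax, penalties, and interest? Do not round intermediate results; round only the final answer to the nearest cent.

€63,563.16

Failure-to-file: 13 × 2.5% × €44,310.00 = €14,400.75, capped at 30% × €44,310.00 = €13,293.00
Failure-to-pay penalty = 0.25% × €44,310.00 × 13 mo = €1,440.08…
Interest: €44,310.00 × ((1 + 0.0075)^13 − 1) = €44,310.00 × 0.1020104… = €4,520.0830…
Total = €44,310.00 + €14,733.0750 + €4,520.0830… = €63,563.16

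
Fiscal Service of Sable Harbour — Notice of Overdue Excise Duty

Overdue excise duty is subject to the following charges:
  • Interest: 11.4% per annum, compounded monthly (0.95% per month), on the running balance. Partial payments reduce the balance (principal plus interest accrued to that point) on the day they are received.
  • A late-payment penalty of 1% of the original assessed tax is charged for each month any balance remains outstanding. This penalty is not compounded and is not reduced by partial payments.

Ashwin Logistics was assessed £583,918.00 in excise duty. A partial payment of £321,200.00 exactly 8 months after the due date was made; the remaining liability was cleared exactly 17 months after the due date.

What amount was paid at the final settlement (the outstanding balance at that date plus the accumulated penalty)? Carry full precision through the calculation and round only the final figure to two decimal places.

Balance at month 8: £583,918.0000 × (1 + 0.0095)^8 = £629,799.6999…
After £321,200.00 payment: £629,799.6999… − £321,200.00 = £308,599.6999…
Balance at month 17: £308,599.6999… × (1 + 0.0095)^9 = £336,010.1596…
Penalty: 17 × 1% × £583,918.00 = £99,266.06
Final settlement = outstanding balance + penalty = £336,010.1596… + £99,266.06 = £435,276.22

£435,276.22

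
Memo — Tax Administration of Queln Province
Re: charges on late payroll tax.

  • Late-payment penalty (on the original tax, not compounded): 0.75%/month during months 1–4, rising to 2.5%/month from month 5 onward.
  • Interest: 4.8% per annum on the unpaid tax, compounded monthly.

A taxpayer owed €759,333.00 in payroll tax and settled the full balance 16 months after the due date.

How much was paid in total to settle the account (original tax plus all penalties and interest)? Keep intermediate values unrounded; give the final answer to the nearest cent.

Penalty, months 1–4: 4 × 0.75% × €759,333.00 = €22,779.99
Penalty, months 5–16: 12 × 2.5% × €759,333.00 = €227,799.90
Interest (4.8%/yr ÷ 12 = 0.4%/month): €759,333.00 × ((1 + 0.004)^16 − 1) = €50,082.8031…
Total = €759,333.00 + €250,579.8900 + €50,082.8031… = €1,059,995.69

€1,059,995.69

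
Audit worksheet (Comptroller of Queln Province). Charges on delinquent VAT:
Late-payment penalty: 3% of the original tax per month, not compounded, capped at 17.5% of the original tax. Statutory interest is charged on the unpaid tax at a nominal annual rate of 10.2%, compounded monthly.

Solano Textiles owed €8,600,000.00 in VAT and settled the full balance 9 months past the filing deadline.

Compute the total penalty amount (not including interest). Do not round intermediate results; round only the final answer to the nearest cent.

€1,505,000.00

Penalty (uncapped): 9 × 3% × €8,600,000.00 = €2,322,000.00; cap = 17.5% × €8,600,000.00 = €1,505,000.00 → penalty = €1,505,000.00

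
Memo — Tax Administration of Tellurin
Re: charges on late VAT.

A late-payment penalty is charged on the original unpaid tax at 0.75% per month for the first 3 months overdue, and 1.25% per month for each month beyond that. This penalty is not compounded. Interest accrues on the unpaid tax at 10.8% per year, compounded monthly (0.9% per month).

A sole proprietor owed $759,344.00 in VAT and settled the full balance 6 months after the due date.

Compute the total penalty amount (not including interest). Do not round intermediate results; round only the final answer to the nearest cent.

$45,560.64

Penalty, months 1–3: 3 × 0.75% × $759,344.00 = $17,085.24
Penalty, months 4–6: 3 × 1.25% × $759,344.00 = $28,475.40
Total penalty = $17,085.24 + $28,475.40 = $45,560.64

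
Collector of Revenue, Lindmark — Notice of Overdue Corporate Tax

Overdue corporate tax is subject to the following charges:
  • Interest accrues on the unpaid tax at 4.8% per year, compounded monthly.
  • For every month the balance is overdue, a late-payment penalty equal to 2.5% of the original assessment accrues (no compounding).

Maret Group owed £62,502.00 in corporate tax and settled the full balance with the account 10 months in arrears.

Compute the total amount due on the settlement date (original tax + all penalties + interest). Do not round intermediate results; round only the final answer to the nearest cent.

£80,673.06

Late-payment penalty = 2.5% × £62,502.00 × 10 mo = £15,625.50
Interest (4.8%/yr ÷ 12 = 0.4%/month): £62,502.00 × ((1 + 0.004)^10 − 1) = £2,545.5648…
Total = £62,502.00 + £15,625.5000 + £2,545.5648… = £80,673.06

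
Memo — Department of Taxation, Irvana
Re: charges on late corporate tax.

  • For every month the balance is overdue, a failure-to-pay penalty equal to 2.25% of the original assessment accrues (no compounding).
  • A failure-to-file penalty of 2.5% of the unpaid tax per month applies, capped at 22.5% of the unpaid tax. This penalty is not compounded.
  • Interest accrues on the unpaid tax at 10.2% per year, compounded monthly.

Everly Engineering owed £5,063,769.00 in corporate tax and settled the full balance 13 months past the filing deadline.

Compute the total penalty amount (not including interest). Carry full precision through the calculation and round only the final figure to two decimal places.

£2,620,500.46

Failure-to-file: 13 × 2.5% × £5,063,769.00 = £1,645,724.93…, capped at 22.5% × £5,063,769.00 = £1,139,348.03…
Failure-to-pay penalty: 13 × 2.25% × £5,063,769.00 = £1,481,152.43…
Total penalty = £1,139,348.03… + £1,481,152.43… = £2,620,500.46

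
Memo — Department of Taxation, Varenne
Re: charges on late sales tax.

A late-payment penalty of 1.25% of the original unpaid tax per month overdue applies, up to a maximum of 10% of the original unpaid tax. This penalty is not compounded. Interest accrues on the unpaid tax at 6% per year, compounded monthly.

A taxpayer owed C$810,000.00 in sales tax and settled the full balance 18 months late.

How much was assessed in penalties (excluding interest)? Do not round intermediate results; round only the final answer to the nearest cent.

Penalty (uncapped): 18 × 1.25% × C$810,000.00 = C$182,250.00; cap = 10% × C$810,000.00 = C$81,000.00 → penalty = C$81,000.00

C$81,000.00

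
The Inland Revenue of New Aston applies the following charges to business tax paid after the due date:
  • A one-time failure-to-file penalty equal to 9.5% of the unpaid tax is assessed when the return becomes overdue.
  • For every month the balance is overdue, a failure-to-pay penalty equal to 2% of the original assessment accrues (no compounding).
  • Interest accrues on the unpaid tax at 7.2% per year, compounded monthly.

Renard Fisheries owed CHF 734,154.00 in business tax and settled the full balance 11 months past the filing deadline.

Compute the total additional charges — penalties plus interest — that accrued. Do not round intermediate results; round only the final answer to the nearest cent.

CHF 281,192.78

Failure-to-file penalty: 9.5% × CHF 734,154.00 = CHF 69,744.63
Failure-to-pay penalty = 2% × CHF 734,154.00 × 11 mo = CHF 161,513.88
Interest (7.2%/yr ÷ 12 = 0.6%/month): CHF 734,154.00 × ((1 + 0.006)^11 − 1) = CHF 49,934.2708…
Penalties + interest = CHF 231,258.5100 + CHF 49,934.2708… = CHF 281,192.78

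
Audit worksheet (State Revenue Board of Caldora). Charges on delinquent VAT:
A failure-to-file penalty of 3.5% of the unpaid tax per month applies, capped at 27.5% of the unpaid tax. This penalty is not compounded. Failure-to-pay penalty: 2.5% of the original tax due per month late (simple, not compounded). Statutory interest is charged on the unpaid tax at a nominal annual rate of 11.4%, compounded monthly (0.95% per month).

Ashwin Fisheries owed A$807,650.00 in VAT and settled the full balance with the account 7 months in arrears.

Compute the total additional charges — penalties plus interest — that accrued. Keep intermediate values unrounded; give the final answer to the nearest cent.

A$394,476.89

Failure-to-file: 7 × 3.5% × A$807,650.00 = A$197,874.25 (under the 27.5% cap)
Failure-to-pay penalty = 2.5% × A$807,650.00 × 7 mo = A$141,338.75
Interest: A$807,650.00 × ((1 + 0.0095)^7 − 1) = A$807,650.00 × 0.0684255… = A$55,263.8913…
Penalties + interest = A$339,213.0000 + A$55,263.8913… = A$394,476.89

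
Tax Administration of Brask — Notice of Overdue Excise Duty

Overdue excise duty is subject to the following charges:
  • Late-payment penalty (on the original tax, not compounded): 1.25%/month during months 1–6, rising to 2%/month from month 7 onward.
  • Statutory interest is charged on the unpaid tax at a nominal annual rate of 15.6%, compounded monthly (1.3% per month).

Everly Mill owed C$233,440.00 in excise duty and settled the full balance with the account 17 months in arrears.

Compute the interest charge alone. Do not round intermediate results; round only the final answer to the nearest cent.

C$57,320.79

Interest: C$233,440.00 × ((1 + 0.013)^17 − 1) = C$233,440.00 × 0.2455483… = C$57,320.7937…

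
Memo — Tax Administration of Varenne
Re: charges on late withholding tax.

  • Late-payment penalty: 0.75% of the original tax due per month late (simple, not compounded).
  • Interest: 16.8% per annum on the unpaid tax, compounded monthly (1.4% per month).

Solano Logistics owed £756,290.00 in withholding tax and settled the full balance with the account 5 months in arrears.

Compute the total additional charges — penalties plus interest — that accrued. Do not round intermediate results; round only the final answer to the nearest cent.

Late-payment penalty: 5 × 0.75% × £756,290.00 = £28,360.88…
Interest: £756,290.00 × ((1 + 0.014)^5 − 1) = £756,290.00 × 0.0719876… = £54,443.5267…
Penalties + interest = £28,360.8750 + £54,443.5267… = £82,804.40

£82,804.40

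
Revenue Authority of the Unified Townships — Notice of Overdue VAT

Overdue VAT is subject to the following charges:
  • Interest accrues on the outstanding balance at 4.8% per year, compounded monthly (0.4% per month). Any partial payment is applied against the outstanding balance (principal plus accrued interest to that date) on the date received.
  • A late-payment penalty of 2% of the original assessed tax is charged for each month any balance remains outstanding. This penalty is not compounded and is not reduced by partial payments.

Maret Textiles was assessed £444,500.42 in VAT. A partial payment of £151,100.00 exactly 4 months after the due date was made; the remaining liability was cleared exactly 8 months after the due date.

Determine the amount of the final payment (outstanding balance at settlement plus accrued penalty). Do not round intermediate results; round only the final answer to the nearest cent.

£376,513.09

Balance at month 4: £444,500.4200 × (1 + 0.004)^4 = £451,655.2127…
After £151,100.00 payment: £451,655.2127… − £151,100.00 = £300,555.2127…
Balance at month 8: £300,555.2127… × (1 + 0.004)^4 = £305,393.0264…
Penalty: 8 × 2% × £444,500.42 = £71,120.07…
Final settlement = outstanding balance + penalty = £305,393.0264… + £71,120.07… = £376,513.09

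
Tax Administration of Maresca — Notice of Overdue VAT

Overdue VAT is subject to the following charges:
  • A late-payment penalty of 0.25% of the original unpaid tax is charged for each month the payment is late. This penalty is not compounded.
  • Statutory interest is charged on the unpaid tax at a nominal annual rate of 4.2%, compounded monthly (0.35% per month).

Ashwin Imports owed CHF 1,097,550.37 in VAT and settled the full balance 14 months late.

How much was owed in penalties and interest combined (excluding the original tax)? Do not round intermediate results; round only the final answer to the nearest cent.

Late-payment penalty: 14 × 0.25% × CHF 1,097,550.37 = CHF 38,414.26…
Interest: CHF 1,097,550.37 × ((1 + 0.0035)^14 − 1) = CHF 1,097,550.37 × 0.0501305… = CHF 55,020.7574…
Penalties + interest = CHF 38,414.2630… + CHF 55,020.7574… = CHF 93,435.02

CHF 93,435.02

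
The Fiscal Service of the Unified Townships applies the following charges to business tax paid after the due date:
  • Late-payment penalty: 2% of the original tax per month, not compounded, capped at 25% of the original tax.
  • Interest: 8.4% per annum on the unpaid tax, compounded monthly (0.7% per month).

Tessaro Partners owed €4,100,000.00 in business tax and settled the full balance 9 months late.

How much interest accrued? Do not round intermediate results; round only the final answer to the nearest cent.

Interest: €4,100,000.00 × ((1 + 0.007)^9 − 1) = €4,100,000.00 × 0.0647931… = €265,651.7783…

€265,651.78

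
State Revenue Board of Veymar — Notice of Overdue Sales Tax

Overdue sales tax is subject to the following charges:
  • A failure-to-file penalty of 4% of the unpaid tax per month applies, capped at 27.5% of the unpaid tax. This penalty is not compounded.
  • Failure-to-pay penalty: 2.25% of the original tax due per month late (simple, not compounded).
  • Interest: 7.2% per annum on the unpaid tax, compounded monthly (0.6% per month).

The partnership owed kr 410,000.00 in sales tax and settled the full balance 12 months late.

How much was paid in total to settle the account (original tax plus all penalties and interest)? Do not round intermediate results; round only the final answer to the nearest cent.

kr 663,963.91

Failure-to-file: 12 × 4% × kr 410,000.00 = kr 196,800.00, capped at 27.5% × kr 410,000.00 = kr 112,750.00
Failure-to-pay penalty = 2.25% × kr 410,000.00 × 12 mo = kr 110,700.00
Interest: kr 410,000.00 × ((1 + 0.006)^12 − 1) = kr 410,000.00 × 0.0744242… = kr 30,513.9088…
Total = kr 410,000.00 + kr 223,450.0000 + kr 30,513.9088… = kr 663,963.91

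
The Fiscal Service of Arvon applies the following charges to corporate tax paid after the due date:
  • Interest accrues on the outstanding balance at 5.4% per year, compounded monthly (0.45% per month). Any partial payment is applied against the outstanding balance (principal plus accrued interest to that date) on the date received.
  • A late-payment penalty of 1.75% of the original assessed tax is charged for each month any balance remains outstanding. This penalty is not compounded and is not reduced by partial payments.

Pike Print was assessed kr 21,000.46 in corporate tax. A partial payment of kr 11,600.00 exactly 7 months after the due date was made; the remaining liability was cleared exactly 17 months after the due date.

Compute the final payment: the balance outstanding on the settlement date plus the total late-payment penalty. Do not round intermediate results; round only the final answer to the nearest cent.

kr 16,781.09

Balance at month 7: kr 21,000.4600 × (1 + 0.0045)^7 = kr 21,670.9722…
After kr 11,600.00 payment: kr 21,670.9722… − kr 11,600.00 = kr 10,070.9722…
Balance at month 17: kr 10,070.9722… × (1 + 0.0045)^10 = kr 10,533.4541…
Penalty: 17 × 1.75% × kr 21,000.46 = kr 6,247.64…
Final settlement = outstanding balance + penalty = kr 10,533.4541… + kr 6,247.64… = kr 16,781.09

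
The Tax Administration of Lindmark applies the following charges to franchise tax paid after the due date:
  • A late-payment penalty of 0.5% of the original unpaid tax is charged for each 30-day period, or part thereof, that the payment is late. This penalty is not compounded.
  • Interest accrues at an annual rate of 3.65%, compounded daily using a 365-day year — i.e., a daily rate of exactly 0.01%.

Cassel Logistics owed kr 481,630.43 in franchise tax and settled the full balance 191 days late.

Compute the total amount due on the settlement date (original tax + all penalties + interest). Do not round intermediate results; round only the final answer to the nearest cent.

kr 507,774.58

Penalty periods: ⌈191/30⌉ = 7; penalty = 7 × 0.5% × kr 481,630.43 = kr 16,857.07…
Interest: kr 481,630.43 × ((1 + 0.0001)^191 − 1) = kr 481,630.43 × 0.01928260… = kr 9,287.0862…
Total = kr 481,630.43 + kr 16,857.0651… + kr 9,287.0862… = kr 507,774.58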